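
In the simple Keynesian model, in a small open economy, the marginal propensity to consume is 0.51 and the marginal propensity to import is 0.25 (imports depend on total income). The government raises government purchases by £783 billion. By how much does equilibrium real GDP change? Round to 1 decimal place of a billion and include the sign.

+£1,058.1 billion

Spending multiplier = 1/(1 − c + m) = 1/(1 − 0.51 + 0.25) = 1/0.74 ≈ 1.351.
ΔY = k × ΔG = (+£783 billion) / 0.74 ≈ +£1,058.1 billion.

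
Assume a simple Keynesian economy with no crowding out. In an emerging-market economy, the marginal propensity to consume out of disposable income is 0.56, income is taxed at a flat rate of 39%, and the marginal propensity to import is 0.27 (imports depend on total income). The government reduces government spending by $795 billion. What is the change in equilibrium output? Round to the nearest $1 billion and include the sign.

Spending multiplier = 1/(1 − c(1−t) + m) = 1/(1 − 0.56×0.61 + 0.27) = 1/0.9284 ≈ 1.077.
ΔY = k × ΔG = (−$795 billion) / 0.9284 ≈ −$856 billion.

−$856 billion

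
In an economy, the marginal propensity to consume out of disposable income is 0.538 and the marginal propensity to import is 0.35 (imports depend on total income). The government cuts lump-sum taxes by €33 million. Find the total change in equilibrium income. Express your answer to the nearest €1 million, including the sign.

A lump-sum tax change of −€33 million shifts disposable income by +€33 million; first-round consumption changes by −c × ΔT = −0.538 × (−€33 million) = +€17.754 million.
Expenditure multiplier = 1/(1 − c + m) = 1/(1 − 0.538 + 0.35) = 1/0.812 ≈ 1.232.
The tax multiplier is −c × k ≈ −0.663, so ΔY = k × (−c·ΔT) = (+€17.754 million) / 0.812 ≈ +€22 million.

+€22 million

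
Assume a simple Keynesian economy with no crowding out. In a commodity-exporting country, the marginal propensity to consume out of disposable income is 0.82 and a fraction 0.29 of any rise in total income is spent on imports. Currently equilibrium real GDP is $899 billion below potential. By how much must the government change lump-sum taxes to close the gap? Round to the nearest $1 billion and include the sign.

Spending multiplier = 1/(1 − c + m) = 1/(1 − 0.82 + 0.29) = 1/0.47 ≈ 2.128.
Tax multiplier = −c·k = −0.82/0.47 ≈ −1.745. Need ΔY = +$899 billion, so ΔT = ΔY/(−c·k) = −(+$899 billion) × 0.47 / 0.82 ≈ −$515 billion.
The government should cut lump-sum taxes by $515 billion.

−$515 billion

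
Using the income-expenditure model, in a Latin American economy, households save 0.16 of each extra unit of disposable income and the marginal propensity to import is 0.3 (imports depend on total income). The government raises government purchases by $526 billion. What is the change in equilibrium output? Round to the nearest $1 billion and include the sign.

MPC = 1 − MPS = 1 − 0.16 = 0.84.
Government-spending multiplier = 1/(1 − c + m) = 1/(1 − 0.84 + 0.3) = 1/0.46 ≈ 2.174.
ΔY = k × ΔG = (+$526 billion) / 0.46 ≈ +$1,143 billion.

+$1,143 billion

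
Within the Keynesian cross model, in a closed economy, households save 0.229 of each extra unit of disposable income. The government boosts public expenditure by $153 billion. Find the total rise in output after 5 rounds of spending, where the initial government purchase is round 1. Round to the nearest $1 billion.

MPC = 1 − MPS = 1 − 0.229 = 0.771.
Round 1 adds ΔG = $153 billion; each later round is MPC = 0.771 times the previous.
After 5 rounds: 153 + 117.963 + 90.949473 + 70.122043683 + 54.064095679593 = ΔG·(1 − c^5)/(1 − c) = 153 × (1 − 0.272440639012851)/0.229 ≈ $486 billion.

$486 billion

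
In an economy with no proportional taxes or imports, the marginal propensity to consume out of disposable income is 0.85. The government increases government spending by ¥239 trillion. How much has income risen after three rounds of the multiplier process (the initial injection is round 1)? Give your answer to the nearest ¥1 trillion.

¥615 trillion

Round 1 adds ΔG = ¥239 trillion; each later round is MPC = 0.85 times the previous.
After 3 rounds: 239 + 203.15 + 172.6775 = ΔG·(1 − c^3)/(1 − c) = 239 × (1 − 0.614125)/0.15 ≈ ¥615 trillion.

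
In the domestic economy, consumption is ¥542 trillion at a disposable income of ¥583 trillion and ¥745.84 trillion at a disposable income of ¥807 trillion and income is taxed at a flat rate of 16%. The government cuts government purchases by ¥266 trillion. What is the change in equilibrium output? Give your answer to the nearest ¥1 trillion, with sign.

MPC = ΔC/ΔYd = (745.84 − 542)/(807 − 583) = 203.84/224 = 0.91.
Government-spending multiplier = 1/(1 − c(1−t)) = 1/(1 − 0.91×0.84) = 1/0.2356 ≈ 4.244.
ΔY = k × ΔG = (−¥266 trillion) / 0.2356 ≈ −¥1,129 trillion.

−¥1,129 trillion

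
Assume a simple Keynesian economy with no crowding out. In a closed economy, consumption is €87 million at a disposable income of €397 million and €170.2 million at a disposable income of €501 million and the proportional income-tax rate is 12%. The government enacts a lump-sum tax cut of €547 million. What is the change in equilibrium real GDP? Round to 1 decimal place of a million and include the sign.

+€1,478.4 million

MPC = ΔC/ΔYd = (170.2 − 87)/(501 − 397) = 83.2/104 = 0.8.
A lump-sum tax change of −€547 million shifts disposable income by +€547 million; first-round consumption changes by −c × ΔT = −0.8 × (−€547 million) = +€437.6 million.
Expenditure multiplier = 1/(1 − c(1−t)) = 1/(1 − 0.8×0.88) = 1/0.296 ≈ 3.378.
The tax multiplier is −c × k ≈ −2.703, so ΔY = k × (−c·ΔT) = (+€437.6 million) / 0.296 ≈ +€1,478.4 million.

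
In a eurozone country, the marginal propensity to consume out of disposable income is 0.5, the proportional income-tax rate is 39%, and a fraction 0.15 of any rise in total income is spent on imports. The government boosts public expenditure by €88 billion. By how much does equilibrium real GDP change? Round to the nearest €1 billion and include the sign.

+€104 billion

Expenditure multiplier = 1/(1 − c(1−t) + m) = 1/(1 − 0.5×0.61 + 0.15) = 1/0.845 ≈ 1.183.
ΔY = k × ΔG = (+€88 billion) / 0.845 ≈ +€104 billion.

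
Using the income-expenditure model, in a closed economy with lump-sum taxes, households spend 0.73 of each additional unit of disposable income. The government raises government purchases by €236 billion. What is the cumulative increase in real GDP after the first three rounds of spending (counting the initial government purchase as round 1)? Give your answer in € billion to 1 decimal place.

€534.0 billion

Round 1 adds ΔG = €236 billion; each later round is MPC = 0.73 times the previous.
After 3 rounds: 236 + 172.28 + 125.7644 = ΔG·(1 − c^3)/(1 − c) = 236 × (1 − 0.389017)/0.27 ≈ €534 billion.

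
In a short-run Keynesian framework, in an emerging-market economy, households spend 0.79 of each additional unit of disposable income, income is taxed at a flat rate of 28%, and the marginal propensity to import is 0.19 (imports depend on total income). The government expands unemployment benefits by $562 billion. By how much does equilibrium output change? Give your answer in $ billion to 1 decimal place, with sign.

+$714.7 billion

The transfer change shifts disposable income by +$562 billion, so first-round consumption changes by c·ΔTR = 0.79 × (+$562 billion) = +$443.98 billion.
Expenditure multiplier = 1/(1 − c(1−t) + m) = 1/(1 − 0.79×0.72 + 0.19) = 1/0.6212 ≈ 1.61.
The transfer multiplier is c × k ≈ 1.272, so ΔY = k × (c·ΔTR) = (+$443.98 billion) / 0.6212 ≈ +$714.7 billion.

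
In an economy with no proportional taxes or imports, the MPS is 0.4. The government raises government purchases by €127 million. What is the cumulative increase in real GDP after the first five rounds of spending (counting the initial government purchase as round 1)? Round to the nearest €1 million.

MPC = 1 − MPS = 1 − 0.4 = 0.6.
Round 1 adds ΔG = €127 million; each later round is MPC = 0.6 times the previous.
After 5 rounds: 127 + 76.2 + 45.72 + 27.432 + 16.4592 = ΔG·(1 − c^5)/(1 − c) = 127 × (1 − 0.07776)/0.4 ≈ €293 million.

€293 million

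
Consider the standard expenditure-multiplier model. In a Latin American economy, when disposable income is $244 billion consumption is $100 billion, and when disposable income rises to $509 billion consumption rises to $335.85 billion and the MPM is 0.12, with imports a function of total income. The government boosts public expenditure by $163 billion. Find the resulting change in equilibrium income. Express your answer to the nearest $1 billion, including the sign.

+$709 billion

MPC = ΔC/ΔYd = (335.85 − 100)/(509 − 244) = 235.85/265 = 0.89.
Government-spending multiplier = 1/(1 − c + m) = 1/(1 − 0.89 + 0.12) = 1/0.23 ≈ 4.348.
ΔY = k × ΔG = (+$163 billion) / 0.23 ≈ +$709 billion.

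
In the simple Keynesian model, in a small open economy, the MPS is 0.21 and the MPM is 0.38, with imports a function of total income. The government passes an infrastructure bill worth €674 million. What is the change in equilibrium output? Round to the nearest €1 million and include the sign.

+€1,142 million

MPC = 1 − MPS = 1 − 0.21 = 0.79.
Spending multiplier = 1/(1 − c + m) = 1/(1 − 0.79 + 0.38) = 1/0.59 ≈ 1.695.
ΔY = k × ΔG = (+€674 million) / 0.59 ≈ +€1,142 million.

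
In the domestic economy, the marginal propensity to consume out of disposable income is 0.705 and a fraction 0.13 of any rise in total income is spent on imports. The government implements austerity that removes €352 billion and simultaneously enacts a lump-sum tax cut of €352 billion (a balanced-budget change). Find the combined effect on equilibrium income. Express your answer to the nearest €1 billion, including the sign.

Expenditure multiplier = 1/(1 − c + m) = 1/(1 − 0.705 + 0.13) = 1/0.425 ≈ 2.353.
ΔG contributes k·ΔG = (−€352 billion) / 0.425 ≈ −€828.2 billion.
ΔT of −€352 billion changes first-round spending by −c·ΔT = +€248.16 billion, contributing k·(−c·ΔT) = (+€248.16 billion) / 0.425 ≈ +€583.9 billion.
Net ΔY = k(ΔG − c·ΔT) = (−€103.84 billion) / 0.425 ≈ −€244 billion.

−€244 billion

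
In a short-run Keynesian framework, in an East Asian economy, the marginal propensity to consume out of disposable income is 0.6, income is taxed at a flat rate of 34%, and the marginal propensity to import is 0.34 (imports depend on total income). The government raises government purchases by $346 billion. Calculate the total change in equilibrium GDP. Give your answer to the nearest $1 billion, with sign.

+$367 billion

Spending multiplier = 1/(1 − c(1−t) + m) = 1/(1 − 0.6×0.66 + 0.34) = 1/0.944 ≈ 1.059.
ΔY = k × ΔG = (+$346 billion) / 0.944 ≈ +$367 billion.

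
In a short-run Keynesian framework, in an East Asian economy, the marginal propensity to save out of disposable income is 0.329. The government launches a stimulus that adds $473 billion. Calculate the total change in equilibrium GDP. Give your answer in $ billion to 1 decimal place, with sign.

+$1,437.7 billion

MPC = 1 − MPS = 1 − 0.329 = 0.671.
Spending multiplier = 1/(1 − MPC) = 1/(1 − 0.671) = 1/0.329 ≈ 3.04.
ΔY = k × ΔG = (+$473 billion) / 0.329 ≈ +$1,437.7 billion.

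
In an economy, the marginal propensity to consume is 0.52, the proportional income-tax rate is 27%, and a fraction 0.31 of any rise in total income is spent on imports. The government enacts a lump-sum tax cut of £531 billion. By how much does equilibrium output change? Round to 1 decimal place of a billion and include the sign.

A lump-sum tax change of −£531 billion shifts disposable income by +£531 billion; first-round consumption changes by −c × ΔT = −0.52 × (−£531 billion) = +£276.12 billion.
Expenditure multiplier = 1/(1 − c(1−t) + m) = 1/(1 − 0.52×0.73 + 0.31) = 1/0.9304 ≈ 1.075.
The tax multiplier is −c × k ≈ −0.559, so ΔY = k × (−c·ΔT) = (+£276.12 billion) / 0.9304 ≈ +£296.8 billion.

+£296.8 billion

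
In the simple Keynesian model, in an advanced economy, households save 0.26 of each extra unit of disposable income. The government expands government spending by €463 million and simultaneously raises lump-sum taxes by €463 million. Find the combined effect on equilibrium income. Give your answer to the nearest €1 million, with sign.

MPC = 1 − MPS = 1 − 0.26 = 0.74.
Expenditure multiplier = 1/(1 − MPC) = 1/(1 − 0.74) = 1/0.26 ≈ 3.846.
ΔG contributes k·ΔG = (+€463 million) / 0.26 ≈ +€1,780.8 million.
ΔT of +€463 million changes first-round spending by −c·ΔT = −€342.62 million, contributing k·(−c·ΔT) = (−€342.62 million) / 0.26 ≈ −€1,317.8 million.
With ΔG = ΔT and no other leakages, the balanced-budget multiplier is 1, so ΔY = ΔG = +€463 million.

+€463 million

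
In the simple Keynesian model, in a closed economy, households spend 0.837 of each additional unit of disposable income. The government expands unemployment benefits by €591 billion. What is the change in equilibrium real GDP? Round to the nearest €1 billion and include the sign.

The transfer change shifts disposable income by +€591 billion, so first-round consumption changes by c·ΔTR = 0.837 × (+€591 billion) = +€494.667 billion.
Expenditure multiplier = 1/(1 − MPC) = 1/(1 − 0.837) = 1/0.163 ≈ 6.135.
The transfer multiplier is c × k ≈ 5.135, so ΔY = k × (c·ΔTR) = (+€494.667 billion) / 0.163 ≈ +€3,035 billion.

+€3,035 billion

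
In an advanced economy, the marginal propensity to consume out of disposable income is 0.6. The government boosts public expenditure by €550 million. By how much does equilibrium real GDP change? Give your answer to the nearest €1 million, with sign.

+€1,375 million

Expenditure multiplier = 1/(1 − MPC) = 1/(1 − 0.6) = 1/0.4 = 2.5.
ΔY = k × ΔG = (+€550 million) / 0.4 = +€1,375 million.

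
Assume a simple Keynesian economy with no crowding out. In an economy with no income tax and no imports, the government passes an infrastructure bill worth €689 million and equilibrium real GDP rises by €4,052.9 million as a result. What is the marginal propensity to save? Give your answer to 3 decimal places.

0.170

Implied spending multiplier k = ΔY/ΔG = 4,052.9/689 ≈ 5.8823.
Since k = 1/(1 − MPC), MPC = 1 − 1/k = 1 − ΔG/ΔY = 1 − 689/4,052.9 ≈ 0.830.
MPS = 1 − MPC = 0.170.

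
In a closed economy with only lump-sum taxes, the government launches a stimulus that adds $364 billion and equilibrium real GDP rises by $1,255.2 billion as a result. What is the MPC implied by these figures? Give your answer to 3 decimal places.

Implied spending multiplier k = ΔY/ΔG = 1,255.2/364 ≈ 3.4484.
Since k = 1/(1 − MPC), MPC = 1 − 1/k = 1 − ΔG/ΔY = 1 − 364/1,255.2 ≈ 0.710.

0.710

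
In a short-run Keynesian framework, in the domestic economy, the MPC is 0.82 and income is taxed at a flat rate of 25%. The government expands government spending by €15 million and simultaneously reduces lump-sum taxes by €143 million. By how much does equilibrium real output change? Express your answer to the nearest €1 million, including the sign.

+€344 million

Expenditure multiplier = 1/(1 − c(1−t)) = 1/(1 − 0.82×0.75) = 1/0.385 ≈ 2.597.
ΔG contributes k·ΔG = (+€15 million) / 0.385 ≈ +€39 million.
ΔT of −€143 million changes first-round spending by −c·ΔT = +€117.26 million, contributing k·(−c·ΔT) = (+€117.26 million) / 0.385 ≈ +€304.6 million.
Net ΔY = k(ΔG − c·ΔT) = (+€132.26 million) / 0.385 ≈ +€344 million.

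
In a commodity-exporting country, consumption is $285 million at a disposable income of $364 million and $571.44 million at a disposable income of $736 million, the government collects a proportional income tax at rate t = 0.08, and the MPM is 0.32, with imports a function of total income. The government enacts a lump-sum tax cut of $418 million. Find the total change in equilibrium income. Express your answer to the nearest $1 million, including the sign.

MPC = ΔC/ΔYd = (571.44 − 285)/(736 − 364) = 286.44/372 = 0.77.
A lump-sum tax change of −$418 million shifts disposable income by +$418 million; first-round consumption changes by −c × ΔT = −0.77 × (−$418 million) = +$321.86 million.
Expenditure multiplier = 1/(1 − c(1−t) + m) = 1/(1 − 0.77×0.92 + 0.32) = 1/0.6116 ≈ 1.635.
The tax multiplier is −c × k ≈ −1.259, so ΔY = k × (−c·ΔT) = (+$321.86 million) / 0.6116 ≈ +$526 million.

+$526 million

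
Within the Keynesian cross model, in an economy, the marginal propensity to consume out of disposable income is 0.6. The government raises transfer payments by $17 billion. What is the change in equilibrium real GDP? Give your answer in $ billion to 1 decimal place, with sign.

+$25.5 billion

The transfer change shifts disposable income by +$17 billion, so first-round consumption changes by c·ΔTR = 0.6 × (+$17 billion) = +$10.2 billion.
Expenditure multiplier = 1/(1 − MPC) = 1/(1 − 0.6) = 1/0.4 = 2.5.
The transfer multiplier is c × k = 1.5, so ΔY = k × (c·ΔTR) = (+$10.2 billion) / 0.4 = +$25.5 billion.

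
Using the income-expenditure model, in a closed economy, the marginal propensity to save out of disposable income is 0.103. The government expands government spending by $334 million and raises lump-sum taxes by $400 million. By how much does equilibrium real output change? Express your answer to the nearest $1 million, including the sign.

MPC = 1 − MPS = 1 − 0.103 = 0.897.
Expenditure multiplier = 1/(1 − MPC) = 1/(1 − 0.897) = 1/0.103 ≈ 9.709.
ΔG contributes k·ΔG = (+$334 million) / 0.103 ≈ +$3,242.7 million.
ΔT of +$400 million changes first-round spending by −c·ΔT = −$358.8 million, contributing k·(−c·ΔT) = (−$358.8 million) / 0.103 ≈ −$3,483.5 million.
Net ΔY = k(ΔG − c·ΔT) = (−$24.8 million) / 0.103 ≈ −$241 million.

−$241 million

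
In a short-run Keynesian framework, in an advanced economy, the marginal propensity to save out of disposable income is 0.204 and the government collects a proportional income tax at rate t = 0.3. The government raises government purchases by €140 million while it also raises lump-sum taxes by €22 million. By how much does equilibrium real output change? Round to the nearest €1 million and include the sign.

MPC = 1 − MPS = 1 − 0.204 = 0.796.
Expenditure multiplier = 1/(1 − c(1−t)) = 1/(1 − 0.796×0.7) = 1/0.4428 ≈ 2.258.
ΔG contributes k·ΔG = (+€140 million) / 0.4428 ≈ +€316.2 million.
ΔT of +€22 million changes first-round spending by −c·ΔT = −€17.512 million, contributing k·(−c·ΔT) = (−€17.512 million) / 0.4428 ≈ −€39.5 million.
Net ΔY = k(ΔG − c·ΔT) = (+€122.488 million) / 0.4428 ≈ +€277 million.

+€277 million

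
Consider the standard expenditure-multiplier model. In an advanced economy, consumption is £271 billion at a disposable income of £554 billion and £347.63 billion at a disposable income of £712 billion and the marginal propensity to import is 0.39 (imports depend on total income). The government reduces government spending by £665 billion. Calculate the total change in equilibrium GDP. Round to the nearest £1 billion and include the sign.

−£735 billion

MPC = ΔC/ΔYd = (347.63 − 271)/(712 − 554) = 76.63/158 = 0.485.
Expenditure multiplier = 1/(1 − c + m) = 1/(1 − 0.485 + 0.39) = 1/0.905 ≈ 1.105.
ΔY = k × ΔG = (−£665 billion) / 0.905 ≈ −£735 billion.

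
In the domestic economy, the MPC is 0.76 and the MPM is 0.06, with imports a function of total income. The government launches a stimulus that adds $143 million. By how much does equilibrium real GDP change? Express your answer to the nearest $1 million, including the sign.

+$477 million

Spending multiplier = 1/(1 − c + m) = 1/(1 − 0.76 + 0.06) = 1/0.3 ≈ 3.333.
ΔY = k × ΔG = (+$143 million) / 0.3 ≈ +$477 million.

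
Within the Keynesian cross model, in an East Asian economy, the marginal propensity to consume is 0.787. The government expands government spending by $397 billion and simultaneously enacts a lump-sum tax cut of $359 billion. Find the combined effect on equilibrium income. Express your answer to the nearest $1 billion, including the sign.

Expenditure multiplier = 1/(1 − MPC) = 1/(1 − 0.787) = 1/0.213 ≈ 4.695.
ΔG contributes k·ΔG = (+$397 billion) / 0.213 ≈ +$1,863.8 billion.
ΔT of −$359 billion changes first-round spending by −c·ΔT = +$282.533 billion, contributing k·(−c·ΔT) = (+$282.533 billion) / 0.213 ≈ +$1,326.4 billion.
Net ΔY = k(ΔG − c·ΔT) = (+$679.533 billion) / 0.213 ≈ +$3,190 billion.

+$3,190 billion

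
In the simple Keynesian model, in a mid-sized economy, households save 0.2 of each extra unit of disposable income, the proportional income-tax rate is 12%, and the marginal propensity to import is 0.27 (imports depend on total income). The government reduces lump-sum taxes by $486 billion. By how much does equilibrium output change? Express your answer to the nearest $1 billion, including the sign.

+$687 billion

MPC = 1 − MPS = 1 − 0.2 = 0.8.
A lump-sum tax change of −$486 billion shifts disposable income by +$486 billion; first-round consumption changes by −c × ΔT = −0.8 × (−$486 billion) = +$388.8 billion.
Expenditure multiplier = 1/(1 − c(1−t) + m) = 1/(1 − 0.8×0.88 + 0.27) = 1/0.566 ≈ 1.767.
The tax multiplier is −c × k ≈ −1.413, so ΔY = k × (−c·ΔT) = (+$388.8 billion) / 0.566 ≈ +$687 billion.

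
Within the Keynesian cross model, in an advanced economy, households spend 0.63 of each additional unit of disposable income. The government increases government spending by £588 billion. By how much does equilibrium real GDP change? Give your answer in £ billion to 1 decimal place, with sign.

+£1,589.2 billion

Spending multiplier = 1/(1 − MPC) = 1/(1 − 0.63) = 1/0.37 ≈ 2.703.
ΔY = k × ΔG = (+£588 billion) / 0.37 ≈ +£1,589.2 billion.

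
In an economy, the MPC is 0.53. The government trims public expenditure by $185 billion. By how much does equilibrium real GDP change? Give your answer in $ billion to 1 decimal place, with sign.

Expenditure multiplier = 1/(1 − MPC) = 1/(1 − 0.53) = 1/0.47 ≈ 2.128.
ΔY = k × ΔG = (−$185 billion) / 0.47 ≈ −$393.6 billion.

−$393.6 billion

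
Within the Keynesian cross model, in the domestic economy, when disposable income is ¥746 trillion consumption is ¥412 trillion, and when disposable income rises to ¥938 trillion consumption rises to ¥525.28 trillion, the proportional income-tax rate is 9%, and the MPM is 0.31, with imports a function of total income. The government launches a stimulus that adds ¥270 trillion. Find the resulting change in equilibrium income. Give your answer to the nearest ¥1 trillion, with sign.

+¥349 trillion

MPC = ΔC/ΔYd = (525.28 − 412)/(938 − 746) = 113.28/192 = 0.59.
Spending multiplier = 1/(1 − c(1−t) + m) = 1/(1 − 0.59×0.91 + 0.31) = 1/0.7731 ≈ 1.293.
ΔY = k × ΔG = (+¥270 trillion) / 0.7731 ≈ +¥349 trillion.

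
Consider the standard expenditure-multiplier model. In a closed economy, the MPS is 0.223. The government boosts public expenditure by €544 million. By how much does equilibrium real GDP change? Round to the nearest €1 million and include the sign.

MPC = 1 − MPS = 1 − 0.223 = 0.777.
Government-spending multiplier = 1/(1 − MPC) = 1/(1 − 0.777) = 1/0.223 ≈ 4.484.
ΔY = k × ΔG = (+€544 million) / 0.223 ≈ +€2,439 million.

+€2,439 million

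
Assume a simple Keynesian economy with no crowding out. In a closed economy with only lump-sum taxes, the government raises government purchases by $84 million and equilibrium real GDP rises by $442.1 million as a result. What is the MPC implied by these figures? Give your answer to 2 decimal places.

0.81

Implied spending multiplier k = ΔY/ΔG = 442.1/84 ≈ 5.2631.
Since k = 1/(1 − MPC), MPC = 1 − 1/k = 1 − ΔG/ΔY = 1 − 84/442.1 ≈ 0.81.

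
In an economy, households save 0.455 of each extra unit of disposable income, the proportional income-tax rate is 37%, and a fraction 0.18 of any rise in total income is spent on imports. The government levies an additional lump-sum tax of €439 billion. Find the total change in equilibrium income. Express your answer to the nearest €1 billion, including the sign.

−€286 billion

MPC = 1 − MPS = 1 − 0.455 = 0.545.
A lump-sum tax change of +€439 billion shifts disposable income by −€439 billion; first-round consumption changes by −c × ΔT = −0.545 × (+€439 billion) = −€239.255 billion.
Expenditure multiplier = 1/(1 − c(1−t) + m) = 1/(1 − 0.545×0.63 + 0.18) = 1/0.83665 ≈ 1.195.
The tax multiplier is −c × k ≈ −0.651, so ΔY = k × (−c·ΔT) = (−€239.255 billion) / 0.83665 ≈ −€286 billion.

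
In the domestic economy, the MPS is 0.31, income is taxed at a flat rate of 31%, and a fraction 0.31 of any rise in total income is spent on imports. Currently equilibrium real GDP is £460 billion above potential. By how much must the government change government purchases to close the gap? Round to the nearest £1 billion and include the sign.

MPC = 1 − MPS = 1 − 0.31 = 0.69.
Spending multiplier = 1/(1 − c(1−t) + m) = 1/(1 − 0.69×0.69 + 0.31) = 1/0.8339 ≈ 1.199.
Need ΔY = −£460 billion, so ΔG = ΔY/k = (−£460 billion) × 0.8339 ≈ −£384 billion.
The government should cut government purchases by £384 billion.

−£384 billion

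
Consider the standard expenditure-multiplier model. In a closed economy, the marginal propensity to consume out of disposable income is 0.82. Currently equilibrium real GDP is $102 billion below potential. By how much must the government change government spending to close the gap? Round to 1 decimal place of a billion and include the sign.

+$18.4 billion

Spending multiplier = 1/(1 − MPC) = 1/(1 − 0.82) = 1/0.18 ≈ 5.556.
Need ΔY = +$102 billion, so ΔG = ΔY/k = (+$102 billion) × 0.18 ≈ +$18.4 billion.
The government should increase government spending by $18.4 billion.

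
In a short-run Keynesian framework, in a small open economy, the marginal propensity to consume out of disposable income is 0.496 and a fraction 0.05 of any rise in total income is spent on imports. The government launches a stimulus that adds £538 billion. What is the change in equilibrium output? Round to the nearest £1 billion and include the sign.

+£971 billion

Spending multiplier = 1/(1 − c + m) = 1/(1 − 0.496 + 0.05) = 1/0.554 ≈ 1.805.
ΔY = k × ΔG = (+£538 billion) / 0.554 ≈ +£971 billion.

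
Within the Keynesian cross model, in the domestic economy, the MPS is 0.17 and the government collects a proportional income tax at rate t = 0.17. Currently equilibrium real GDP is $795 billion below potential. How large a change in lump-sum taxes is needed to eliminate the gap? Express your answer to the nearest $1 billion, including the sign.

MPC = 1 − MPS = 1 − 0.17 = 0.83.
Spending multiplier = 1/(1 − c(1−t)) = 1/(1 − 0.83×0.83) = 1/0.3111 ≈ 3.214.
Tax multiplier = −c·k = −0.83/0.3111 ≈ −2.668. Need ΔY = +$795 billion, so ΔT = ΔY/(−c·k) = −(+$795 billion) × 0.3111 / 0.83 ≈ −$298 billion.
The government should cut lump-sum taxes by $298 billion.

−$298 billion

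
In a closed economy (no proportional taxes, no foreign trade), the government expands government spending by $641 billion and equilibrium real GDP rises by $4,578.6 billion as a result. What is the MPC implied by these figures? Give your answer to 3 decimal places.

0.860

Implied spending multiplier k = ΔY/ΔG = 4,578.6/641 ≈ 7.1429.
Since k = 1/(1 − MPC), MPC = 1 − 1/k = 1 − ΔG/ΔY = 1 − 641/4,578.6 ≈ 0.860.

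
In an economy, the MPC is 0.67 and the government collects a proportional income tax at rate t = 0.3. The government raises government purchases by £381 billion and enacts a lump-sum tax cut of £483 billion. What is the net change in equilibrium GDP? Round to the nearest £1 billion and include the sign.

+£1,327 billion

Expenditure multiplier = 1/(1 − c(1−t)) = 1/(1 − 0.67×0.7) = 1/0.531 ≈ 1.883.
ΔG contributes k·ΔG = (+£381 billion) / 0.531 ≈ +£717.5 billion.
ΔT of −£483 billion changes first-round spending by −c·ΔT = +£323.61 billion, contributing k·(−c·ΔT) = (+£323.61 billion) / 0.531 ≈ +£609.4 billion.
Net ΔY = k(ΔG − c·ΔT) = (+£704.61 billion) / 0.531 ≈ +£1,327 billion.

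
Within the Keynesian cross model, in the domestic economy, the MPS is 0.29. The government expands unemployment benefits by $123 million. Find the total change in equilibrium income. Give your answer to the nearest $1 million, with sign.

MPC = 1 − MPS = 1 − 0.29 = 0.71.
The transfer change shifts disposable income by +$123 million, so first-round consumption changes by c·ΔTR = 0.71 × (+$123 million) = +$87.33 million.
Expenditure multiplier = 1/(1 − MPC) = 1/(1 − 0.71) = 1/0.29 ≈ 3.448.
The transfer multiplier is c × k ≈ 2.448, so ΔY = k × (c·ΔTR) = (+$87.33 million) / 0.29 ≈ +$301 million.

+$301 million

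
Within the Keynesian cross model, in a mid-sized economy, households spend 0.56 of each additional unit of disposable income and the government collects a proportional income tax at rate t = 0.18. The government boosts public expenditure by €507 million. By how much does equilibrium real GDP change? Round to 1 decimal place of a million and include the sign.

Expenditure multiplier = 1/(1 − c(1−t)) = 1/(1 − 0.56×0.82) = 1/0.5408 ≈ 1.849.
ΔY = k × ΔG = (+€507 million) / 0.5408 = +€937.5 million.

+€937.5 million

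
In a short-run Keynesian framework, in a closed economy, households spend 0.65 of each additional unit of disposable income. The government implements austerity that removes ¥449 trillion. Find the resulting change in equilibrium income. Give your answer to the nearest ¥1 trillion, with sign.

Expenditure multiplier = 1/(1 − MPC) = 1/(1 − 0.65) = 1/0.35 ≈ 2.857.
ΔY = k × ΔG = (−¥449 trillion) / 0.35 ≈ −¥1,283 trillion.

−¥1,283 trillion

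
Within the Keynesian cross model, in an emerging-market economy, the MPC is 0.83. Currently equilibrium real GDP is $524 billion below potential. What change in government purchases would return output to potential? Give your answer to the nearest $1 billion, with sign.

+$89 billion

Spending multiplier = 1/(1 − MPC) = 1/(1 − 0.83) = 1/0.17 ≈ 5.882.
Need ΔY = +$524 billion, so ΔG = ΔY/k = (+$524 billion) × 0.17 ≈ +$89 billion.
The government should increase government purchases by $89 billion.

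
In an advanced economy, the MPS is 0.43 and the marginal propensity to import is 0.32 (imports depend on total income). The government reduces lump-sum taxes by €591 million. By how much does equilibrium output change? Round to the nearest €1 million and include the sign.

+€449 million

MPC = 1 − MPS = 1 − 0.43 = 0.57.
A lump-sum tax change of −€591 million shifts disposable income by +€591 million; first-round consumption changes by −c × ΔT = −0.57 × (−€591 million) = +€336.87 million.
Expenditure multiplier = 1/(1 − c + m) = 1/(1 − 0.57 + 0.32) = 1/0.75 ≈ 1.333.
The tax multiplier is −c × k = −0.76, so ΔY = k × (−c·ΔT) = (+€336.87 million) / 0.75 ≈ +€449 million.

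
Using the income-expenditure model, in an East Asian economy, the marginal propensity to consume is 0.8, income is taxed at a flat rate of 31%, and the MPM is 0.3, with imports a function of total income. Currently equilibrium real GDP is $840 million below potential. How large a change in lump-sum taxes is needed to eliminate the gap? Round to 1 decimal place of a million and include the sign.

Spending multiplier = 1/(1 − c(1−t) + m) = 1/(1 − 0.8×0.69 + 0.3) = 1/0.748 ≈ 1.337.
Tax multiplier = −c·k = −0.8/0.748 ≈ −1.07. Need ΔY = +$840 million, so ΔT = ΔY/(−c·k) = −(+$840 million) × 0.748 / 0.8 = −$785.4 million.
The government should cut lump-sum taxes by $785.4 million.

−$785.4 million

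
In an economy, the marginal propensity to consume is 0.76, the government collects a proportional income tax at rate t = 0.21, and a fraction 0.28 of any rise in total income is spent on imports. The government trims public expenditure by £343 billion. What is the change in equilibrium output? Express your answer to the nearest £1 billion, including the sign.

−£505 billion

Spending multiplier = 1/(1 − c(1−t) + m) = 1/(1 − 0.76×0.79 + 0.28) = 1/0.6796 ≈ 1.471.
ΔY = k × ΔG = (−£343 billion) / 0.6796 ≈ −£505 billion.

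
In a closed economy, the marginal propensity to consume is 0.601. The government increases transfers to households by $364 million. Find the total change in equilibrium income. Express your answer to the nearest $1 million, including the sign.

The transfer change shifts disposable income by +$364 million, so first-round consumption changes by c·ΔTR = 0.601 × (+$364 million) = +$218.764 million.
Expenditure multiplier = 1/(1 − MPC) = 1/(1 − 0.601) = 1/0.399 ≈ 2.506.
The transfer multiplier is c × k ≈ 1.506, so ΔY = k × (c·ΔTR) = (+$218.764 million) / 0.399 ≈ +$548 million.

+$548 million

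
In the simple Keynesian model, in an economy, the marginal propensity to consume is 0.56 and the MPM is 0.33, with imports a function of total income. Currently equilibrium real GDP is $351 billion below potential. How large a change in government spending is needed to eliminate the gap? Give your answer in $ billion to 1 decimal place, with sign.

Spending multiplier = 1/(1 − c + m) = 1/(1 − 0.56 + 0.33) = 1/0.77 ≈ 1.299.
Need ΔY = +$351 billion, so ΔG = ΔY/k = (+$351 billion) × 0.77 ≈ +$270.3 billion.
The government should increase government spending by $270.3 billion.

+$270.3 billion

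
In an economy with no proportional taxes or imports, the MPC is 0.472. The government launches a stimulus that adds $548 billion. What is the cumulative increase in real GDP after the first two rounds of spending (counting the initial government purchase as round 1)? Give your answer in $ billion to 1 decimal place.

Round 1 adds ΔG = $548 billion; each later round is MPC = 0.472 times the previous.
After 2 rounds: 548 + 258.656 = ΔG·(1 − c^2)/(1 − c) = 548 × (1 − 0.222784)/0.528 ≈ $806.7 billion.

$806.7 billion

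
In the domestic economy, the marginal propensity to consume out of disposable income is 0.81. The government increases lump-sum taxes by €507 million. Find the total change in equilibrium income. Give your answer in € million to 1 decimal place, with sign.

A lump-sum tax change of +€507 million shifts disposable income by −€507 million; first-round consumption changes by −c × ΔT = −0.81 × (+€507 million) = −€410.67 million.
Expenditure multiplier = 1/(1 − MPC) = 1/(1 − 0.81) = 1/0.19 ≈ 5.263.
The tax multiplier is −c × k ≈ −4.263, so ΔY = k × (−c·ΔT) = (−€410.67 million) / 0.19 ≈ −€2,161.4 million.

−€2,161.4 million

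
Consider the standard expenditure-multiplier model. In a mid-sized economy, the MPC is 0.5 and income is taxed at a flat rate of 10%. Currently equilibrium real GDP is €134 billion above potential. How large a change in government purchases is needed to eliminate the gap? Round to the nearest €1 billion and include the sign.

−€74 billion

Spending multiplier = 1/(1 − c(1−t)) = 1/(1 − 0.5×0.9) = 1/0.55 ≈ 1.818.
Need ΔY = −€134 billion, so ΔG = ΔY/k = (−€134 billion) × 0.55 ≈ −€74 billion.
The government should cut government purchases by €74 billion.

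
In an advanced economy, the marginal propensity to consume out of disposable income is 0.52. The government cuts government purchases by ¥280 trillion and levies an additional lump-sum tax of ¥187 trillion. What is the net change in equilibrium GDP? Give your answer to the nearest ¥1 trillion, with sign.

−¥786 trillion

Expenditure multiplier = 1/(1 − MPC) = 1/(1 − 0.52) = 1/0.48 ≈ 2.083.
ΔG contributes k·ΔG = (−¥280 trillion) / 0.48 ≈ −¥583.3 trillion.
ΔT of +¥187 trillion changes first-round spending by −c·ΔT = −¥97.24 trillion, contributing k·(−c·ΔT) = (−¥97.24 trillion) / 0.48 ≈ −¥202.6 trillion.
Net ΔY = k(ΔG − c·ΔT) = (−¥377.24 trillion) / 0.48 ≈ −¥786 trillion.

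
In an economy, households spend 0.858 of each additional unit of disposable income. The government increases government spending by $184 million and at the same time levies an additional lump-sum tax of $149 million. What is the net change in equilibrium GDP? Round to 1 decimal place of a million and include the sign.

Expenditure multiplier = 1/(1 − MPC) = 1/(1 − 0.858) = 1/0.142 ≈ 7.042.
ΔG contributes k·ΔG = (+$184 million) / 0.142 ≈ +$1,295.8 million.
ΔT of +$149 million changes first-round spending by −c·ΔT = −$127.842 million, contributing k·(−c·ΔT) = (−$127.842 million) / 0.142 ≈ −$900.3 million.
Net ΔY = k(ΔG − c·ΔT) = (+$56.158 million) / 0.142 ≈ +$395.5 million.

+$395.5 million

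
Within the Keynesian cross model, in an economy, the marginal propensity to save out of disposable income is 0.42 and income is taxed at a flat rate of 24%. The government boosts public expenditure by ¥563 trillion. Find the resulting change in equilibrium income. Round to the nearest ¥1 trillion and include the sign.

MPC = 1 − MPS = 1 − 0.42 = 0.58.
Expenditure multiplier = 1/(1 − c(1−t)) = 1/(1 − 0.58×0.76) = 1/0.5592 ≈ 1.788.
ΔY = k × ΔG = (+¥563 trillion) / 0.5592 ≈ +¥1,007 trillion.

+¥1,007 trillion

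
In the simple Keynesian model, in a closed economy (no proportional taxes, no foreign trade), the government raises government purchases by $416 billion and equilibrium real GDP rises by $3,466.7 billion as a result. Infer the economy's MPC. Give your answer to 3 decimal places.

Implied spending multiplier k = ΔY/ΔG = 3,466.7/416 ≈ 8.3334.
Since k = 1/(1 − MPC), MPC = 1 − 1/k = 1 − ΔG/ΔY = 1 − 416/3,466.7 ≈ 0.880.

0.880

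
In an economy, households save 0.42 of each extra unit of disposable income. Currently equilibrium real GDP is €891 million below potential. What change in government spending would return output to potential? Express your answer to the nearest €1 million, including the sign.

MPC = 1 − MPS = 1 − 0.42 = 0.58.
Spending multiplier = 1/(1 − MPC) = 1/(1 − 0.58) = 1/0.42 ≈ 2.381.
Need ΔY = +€891 million, so ΔG = ΔY/k = (+€891 million) × 0.42 ≈ +€374 million.
The government should increase government spending by €374 million.

+€374 million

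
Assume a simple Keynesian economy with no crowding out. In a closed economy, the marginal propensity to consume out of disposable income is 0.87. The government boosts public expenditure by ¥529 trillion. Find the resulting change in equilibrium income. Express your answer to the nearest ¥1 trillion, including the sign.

+¥4,069 trillion

Expenditure multiplier = 1/(1 − MPC) = 1/(1 − 0.87) = 1/0.13 ≈ 7.692.
ΔY = k × ΔG = (+¥529 trillion) / 0.13 ≈ +¥4,069 trillion.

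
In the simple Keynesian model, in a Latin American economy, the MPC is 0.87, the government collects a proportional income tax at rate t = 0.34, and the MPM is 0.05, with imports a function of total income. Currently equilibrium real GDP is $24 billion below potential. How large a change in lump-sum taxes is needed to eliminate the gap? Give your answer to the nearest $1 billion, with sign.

Spending multiplier = 1/(1 − c(1−t) + m) = 1/(1 − 0.87×0.66 + 0.05) = 1/0.4758 ≈ 2.102.
Tax multiplier = −c·k = −0.87/0.4758 ≈ −1.828. Need ΔY = +$24 billion, so ΔT = ΔY/(−c·k) = −(+$24 billion) × 0.4758 / 0.87 ≈ −$13 billion.
The government should cut lump-sum taxes by $13 billion.

−$13 billion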